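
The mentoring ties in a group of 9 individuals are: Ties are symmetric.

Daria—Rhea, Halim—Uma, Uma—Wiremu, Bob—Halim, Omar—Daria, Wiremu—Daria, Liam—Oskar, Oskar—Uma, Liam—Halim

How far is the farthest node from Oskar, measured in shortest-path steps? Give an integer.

4

Distances from Oskar: Bob:3, Daria:3, Halim:2, Liam:1, Omar:4, Rhea:4, Uma:1, Wiremu:2.
The largest is 4 (to Omar and Rhea), so the eccentricity of Oskar is 4.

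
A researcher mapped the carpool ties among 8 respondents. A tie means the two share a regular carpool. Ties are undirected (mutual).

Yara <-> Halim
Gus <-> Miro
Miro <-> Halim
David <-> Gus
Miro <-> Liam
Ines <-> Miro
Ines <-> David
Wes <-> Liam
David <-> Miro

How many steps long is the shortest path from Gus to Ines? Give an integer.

2

One shortest route is Gus – Miro – Ines, which uses 2 edges, and Gus and Ines are not directly tied, so nothing shorter exists. So d(Gus,Ines) = 2.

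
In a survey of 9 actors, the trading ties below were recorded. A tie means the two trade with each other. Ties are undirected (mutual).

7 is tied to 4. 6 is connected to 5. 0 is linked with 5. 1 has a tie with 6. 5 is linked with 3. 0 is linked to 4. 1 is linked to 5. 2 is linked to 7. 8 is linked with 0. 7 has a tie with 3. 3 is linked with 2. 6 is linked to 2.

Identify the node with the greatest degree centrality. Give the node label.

Degrees — 0:3, 1:2, 2:3, 3:3, 4:2, 5:4, 6:3, 7:3, 8:1.
The maximum is 4, attained only by 5.

5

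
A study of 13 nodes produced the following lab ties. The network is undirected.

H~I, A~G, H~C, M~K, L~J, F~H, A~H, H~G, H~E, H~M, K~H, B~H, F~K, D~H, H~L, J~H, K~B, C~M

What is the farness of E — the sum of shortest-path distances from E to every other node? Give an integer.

Distances from E: A:2, B:2, C:2, D:2, F:2, G:2, H:1, I:2, J:2, K:2, L:2, M:2.
Sum = 2 + 2 + 2 + 2 + 2 + 2 + 1 + 2 + 2 + 2 + 2 + 2 = 23.

23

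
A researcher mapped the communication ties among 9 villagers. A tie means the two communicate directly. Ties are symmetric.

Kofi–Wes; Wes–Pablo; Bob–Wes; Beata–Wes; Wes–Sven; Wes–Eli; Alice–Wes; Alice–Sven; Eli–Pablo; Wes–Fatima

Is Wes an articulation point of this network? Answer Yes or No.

Yes

Removing Wes leaves {Eli and Pablo} with no path to {Fatima}, so the network splits into 6 components. Wes is a cut vertex.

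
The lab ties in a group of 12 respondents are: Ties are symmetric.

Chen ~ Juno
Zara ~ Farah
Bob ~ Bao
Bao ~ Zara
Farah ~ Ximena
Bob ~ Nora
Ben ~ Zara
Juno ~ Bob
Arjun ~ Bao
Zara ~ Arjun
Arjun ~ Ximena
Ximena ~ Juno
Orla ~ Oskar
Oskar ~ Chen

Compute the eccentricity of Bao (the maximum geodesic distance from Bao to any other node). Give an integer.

5

Distances from Bao: Arjun:1, Ben:2, Bob:1, Chen:3, Farah:2, Juno:2, Nora:2, Orla:5, Oskar:4, Ximena:2, Zara:1.
The largest is 5 (to Orla), so the eccentricity of Bao is 5.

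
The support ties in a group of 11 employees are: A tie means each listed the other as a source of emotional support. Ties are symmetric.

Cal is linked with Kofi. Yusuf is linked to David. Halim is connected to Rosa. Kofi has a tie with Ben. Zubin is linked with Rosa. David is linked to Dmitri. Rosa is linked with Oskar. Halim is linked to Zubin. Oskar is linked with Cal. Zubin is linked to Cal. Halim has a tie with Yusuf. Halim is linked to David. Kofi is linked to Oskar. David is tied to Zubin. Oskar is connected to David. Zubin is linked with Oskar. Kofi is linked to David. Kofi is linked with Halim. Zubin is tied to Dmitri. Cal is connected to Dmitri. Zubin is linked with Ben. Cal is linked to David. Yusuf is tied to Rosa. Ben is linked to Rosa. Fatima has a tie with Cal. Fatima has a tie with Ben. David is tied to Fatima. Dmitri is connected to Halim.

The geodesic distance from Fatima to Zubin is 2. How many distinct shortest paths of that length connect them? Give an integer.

The shortest distance is 2. The length-2 paths are: Fatima–Ben–Zubin; Fatima–Cal–Zubin; Fatima–David–Zubin.
That gives 3 distinct shortest paths.

3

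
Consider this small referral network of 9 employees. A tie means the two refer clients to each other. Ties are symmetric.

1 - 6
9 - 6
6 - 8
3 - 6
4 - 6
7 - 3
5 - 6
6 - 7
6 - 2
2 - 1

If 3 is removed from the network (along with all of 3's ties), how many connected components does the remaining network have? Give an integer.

1

3's neighbors (6 and 7) remain reachable from one another through other ties, so the rest of the network stays in one piece.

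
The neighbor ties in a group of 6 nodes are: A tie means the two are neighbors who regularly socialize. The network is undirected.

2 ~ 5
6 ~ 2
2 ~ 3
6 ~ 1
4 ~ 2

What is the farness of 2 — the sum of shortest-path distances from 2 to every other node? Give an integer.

Distances from 2: 1:2, 3:1, 4:1, 5:1, 6:1.
Sum = 2 + 1 + 1 + 1 + 1 = 6.

6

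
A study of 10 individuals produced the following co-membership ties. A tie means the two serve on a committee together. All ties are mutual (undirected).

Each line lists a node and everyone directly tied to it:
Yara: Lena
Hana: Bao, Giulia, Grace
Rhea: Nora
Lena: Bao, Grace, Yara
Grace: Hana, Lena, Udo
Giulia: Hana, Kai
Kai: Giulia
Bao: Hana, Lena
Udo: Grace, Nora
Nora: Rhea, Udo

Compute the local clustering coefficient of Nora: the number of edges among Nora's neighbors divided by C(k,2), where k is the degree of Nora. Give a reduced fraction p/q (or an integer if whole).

Nora's neighbors: Rhea and Udo (k = 2).
Possible neighbor pairs: C(2,2) = 1. Edges among them: none → e = 0.
Clustering(Nora) = 0/1.

0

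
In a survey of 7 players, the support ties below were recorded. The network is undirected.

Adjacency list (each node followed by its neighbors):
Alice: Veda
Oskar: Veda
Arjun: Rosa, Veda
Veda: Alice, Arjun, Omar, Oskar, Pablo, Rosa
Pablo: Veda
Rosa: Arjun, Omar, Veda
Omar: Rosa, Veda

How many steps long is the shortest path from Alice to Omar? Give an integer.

2

One shortest route is Alice – Veda – Omar, which uses 2 edges, and Alice and Omar are not directly tied, so nothing shorter exists. So d(Alice,Omar) = 2.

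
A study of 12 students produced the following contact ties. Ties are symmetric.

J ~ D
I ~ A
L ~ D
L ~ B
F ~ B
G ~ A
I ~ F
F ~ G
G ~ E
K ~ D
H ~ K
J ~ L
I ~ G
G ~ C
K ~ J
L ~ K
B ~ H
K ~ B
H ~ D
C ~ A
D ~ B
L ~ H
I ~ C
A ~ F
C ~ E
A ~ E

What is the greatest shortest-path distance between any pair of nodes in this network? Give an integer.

5

Eccentricity of each node (its greatest distance to any other): A:4, B:3, C:5, D:4, E:5, F:3, G:4, H:4, I:4, J:5, K:4, L:4.
The maximum eccentricity is 5, realized for instance by the pair C–J via C – G – F – B – L – J. So the diameter is 5.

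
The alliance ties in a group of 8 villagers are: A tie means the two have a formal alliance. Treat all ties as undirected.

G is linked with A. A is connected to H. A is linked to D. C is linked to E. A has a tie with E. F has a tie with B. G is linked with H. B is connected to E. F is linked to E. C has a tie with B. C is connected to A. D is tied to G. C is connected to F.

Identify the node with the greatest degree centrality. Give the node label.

Degrees — A:5, B:3, C:4, D:2, E:4, F:3, G:3, H:2.
The maximum is 5, attained only by A.

A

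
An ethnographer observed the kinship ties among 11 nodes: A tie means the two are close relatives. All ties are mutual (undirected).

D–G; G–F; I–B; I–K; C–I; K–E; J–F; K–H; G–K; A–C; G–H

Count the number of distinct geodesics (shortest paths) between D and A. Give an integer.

The shortest distance is 5, and the only length-5 path is D–G–K–I–C–A. So there is exactly 1 shortest path.

1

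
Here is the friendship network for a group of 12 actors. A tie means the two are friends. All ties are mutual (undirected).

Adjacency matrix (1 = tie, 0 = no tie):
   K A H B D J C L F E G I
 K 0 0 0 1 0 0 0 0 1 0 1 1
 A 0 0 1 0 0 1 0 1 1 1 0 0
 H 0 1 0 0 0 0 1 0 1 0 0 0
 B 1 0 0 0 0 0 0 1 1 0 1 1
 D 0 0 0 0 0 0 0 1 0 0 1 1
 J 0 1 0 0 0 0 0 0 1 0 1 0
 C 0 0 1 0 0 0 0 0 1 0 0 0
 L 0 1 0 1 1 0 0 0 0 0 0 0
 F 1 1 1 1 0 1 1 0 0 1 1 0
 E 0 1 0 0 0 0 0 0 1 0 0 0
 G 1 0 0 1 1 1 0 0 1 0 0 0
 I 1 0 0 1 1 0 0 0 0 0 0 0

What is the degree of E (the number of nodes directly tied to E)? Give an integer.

E is directly tied to A and F. That is 2 neighbors, so the degree of E is 2.

2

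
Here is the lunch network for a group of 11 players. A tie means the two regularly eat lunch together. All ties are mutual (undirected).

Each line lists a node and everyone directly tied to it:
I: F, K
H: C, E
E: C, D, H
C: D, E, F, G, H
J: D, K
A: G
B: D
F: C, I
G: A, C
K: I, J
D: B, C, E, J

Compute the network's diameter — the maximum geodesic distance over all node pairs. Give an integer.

Eccentricity of each node (its greatest distance to any other): A:5, B:4, C:3, D:3, E:3, F:3, G:4, H:4, I:4, J:4, K:5.
The maximum eccentricity is 5, realized for instance by the pair K–A via K – I – F – C – G – A. So the diameter is 5.

5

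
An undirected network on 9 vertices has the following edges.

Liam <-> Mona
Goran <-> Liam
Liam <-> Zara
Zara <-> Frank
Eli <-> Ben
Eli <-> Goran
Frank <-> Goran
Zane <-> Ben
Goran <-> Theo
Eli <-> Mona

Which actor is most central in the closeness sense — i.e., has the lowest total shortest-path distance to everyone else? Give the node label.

Farness (sum of distances to all others) for each node — Ben:19, Eli:14, Frank:18, Goran:13, Liam:16, Mona:17, Theo:20, Zane:26, Zara:21.
The smallest farness is 13, for Goran, so Goran has the highest closeness.

Goran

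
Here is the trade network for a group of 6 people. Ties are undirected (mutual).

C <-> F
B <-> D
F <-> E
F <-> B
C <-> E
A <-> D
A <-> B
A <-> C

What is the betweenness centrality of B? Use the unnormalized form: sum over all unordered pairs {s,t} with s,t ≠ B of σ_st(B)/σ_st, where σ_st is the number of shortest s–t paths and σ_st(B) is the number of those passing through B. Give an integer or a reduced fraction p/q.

Pairs whose geodesics pass through B — F–D: 1; F–A: 1/2; E–D: 1/2.
All other pairs contribute 0.
Summing the contributions gives betweenness(B) = 2.

2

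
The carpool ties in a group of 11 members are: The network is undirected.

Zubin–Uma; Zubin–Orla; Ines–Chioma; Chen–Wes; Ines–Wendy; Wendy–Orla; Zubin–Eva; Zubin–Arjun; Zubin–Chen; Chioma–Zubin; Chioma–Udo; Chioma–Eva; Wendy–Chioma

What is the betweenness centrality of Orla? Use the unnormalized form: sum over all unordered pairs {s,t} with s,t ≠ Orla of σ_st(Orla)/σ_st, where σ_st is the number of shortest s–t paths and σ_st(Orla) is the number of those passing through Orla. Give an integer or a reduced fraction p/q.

Pairs whose geodesics pass through Orla — Wes–Wendy: 1/2; Chen–Wendy: 1/2; Arjun–Wendy: 1/2; Wendy–Uma: 1/2; Wendy–Zubin: 1/2.
All other pairs contribute 0.
Summing the contributions gives betweenness(Orla) = 5/2.

5/2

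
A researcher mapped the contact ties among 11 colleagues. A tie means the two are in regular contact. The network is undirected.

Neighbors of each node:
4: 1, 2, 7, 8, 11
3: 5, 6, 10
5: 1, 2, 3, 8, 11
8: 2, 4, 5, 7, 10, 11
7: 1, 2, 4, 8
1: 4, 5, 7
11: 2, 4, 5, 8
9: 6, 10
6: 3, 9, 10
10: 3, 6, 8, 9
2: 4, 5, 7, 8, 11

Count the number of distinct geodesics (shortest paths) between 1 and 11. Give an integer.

2

The shortest distance is 2. The length-2 paths are: 1–4–11; 1–5–11.
That gives 2 distinct shortest paths.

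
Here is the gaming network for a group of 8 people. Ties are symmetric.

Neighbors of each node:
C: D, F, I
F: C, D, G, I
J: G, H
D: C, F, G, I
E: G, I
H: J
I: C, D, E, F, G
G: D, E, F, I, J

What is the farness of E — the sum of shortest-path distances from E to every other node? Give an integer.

Distances from E: C:2, D:2, F:2, G:1, H:3, I:1, J:2.
Sum = 2 + 2 + 2 + 1 + 3 + 1 + 2 = 13.

13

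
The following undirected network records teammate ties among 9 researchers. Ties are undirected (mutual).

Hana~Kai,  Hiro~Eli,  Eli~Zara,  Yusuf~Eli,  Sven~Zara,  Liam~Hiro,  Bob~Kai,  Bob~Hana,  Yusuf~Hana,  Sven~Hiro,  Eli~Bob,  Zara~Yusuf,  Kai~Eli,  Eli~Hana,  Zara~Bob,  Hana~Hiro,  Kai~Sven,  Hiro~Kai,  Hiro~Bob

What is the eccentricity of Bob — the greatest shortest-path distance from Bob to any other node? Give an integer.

Distances from Bob: Eli:1, Hana:1, Hiro:1, Kai:1, Liam:2, Sven:2, Yusuf:2, Zara:1.
The largest is 2 (to Yusuf, Sven, and Liam), so the eccentricity of Bob is 2.

2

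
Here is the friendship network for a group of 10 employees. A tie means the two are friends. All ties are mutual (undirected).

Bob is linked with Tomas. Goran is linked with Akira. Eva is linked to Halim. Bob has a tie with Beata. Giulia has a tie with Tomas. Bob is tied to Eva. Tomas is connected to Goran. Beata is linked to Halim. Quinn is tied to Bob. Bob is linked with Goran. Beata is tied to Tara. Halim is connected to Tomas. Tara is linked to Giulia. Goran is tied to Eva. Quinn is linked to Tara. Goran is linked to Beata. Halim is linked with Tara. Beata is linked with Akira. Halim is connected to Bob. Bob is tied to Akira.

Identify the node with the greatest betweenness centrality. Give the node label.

Unnormalized betweenness of each node: Akira:0, Beata:41/12, Bob:25/3, Eva:1/4, Giulia:1/2, Goran:31/12, Halim:10/3, Quinn:1/3, Tara:49/12, Tomas:25/6.
Bob has the largest value, 25/3, making it the main broker — the node through which the most shortest paths run.

Bob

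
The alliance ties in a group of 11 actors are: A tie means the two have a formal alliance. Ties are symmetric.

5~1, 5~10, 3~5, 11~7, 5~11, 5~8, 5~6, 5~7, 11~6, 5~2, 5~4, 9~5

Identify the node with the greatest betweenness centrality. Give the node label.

Unnormalized betweenness of each node: 1:0, 2:0, 3:0, 4:0, 5:85/2, 6:0, 7:0, 8:0, 9:0, 10:0, 11:1/2.
5 has the largest value, 85/2, making it the main broker — the node through which the most shortest paths run.

5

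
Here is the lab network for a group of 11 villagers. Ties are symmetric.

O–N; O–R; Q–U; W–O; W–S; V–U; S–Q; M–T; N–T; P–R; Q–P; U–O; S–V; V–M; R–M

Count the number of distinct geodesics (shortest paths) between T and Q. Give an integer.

4

The shortest distance is 4. The length-4 paths are: T–M–R–P–Q; T–M–V–S–Q; T–N–O–U–Q; T–M–V–U–Q.
That gives 4 distinct shortest paths.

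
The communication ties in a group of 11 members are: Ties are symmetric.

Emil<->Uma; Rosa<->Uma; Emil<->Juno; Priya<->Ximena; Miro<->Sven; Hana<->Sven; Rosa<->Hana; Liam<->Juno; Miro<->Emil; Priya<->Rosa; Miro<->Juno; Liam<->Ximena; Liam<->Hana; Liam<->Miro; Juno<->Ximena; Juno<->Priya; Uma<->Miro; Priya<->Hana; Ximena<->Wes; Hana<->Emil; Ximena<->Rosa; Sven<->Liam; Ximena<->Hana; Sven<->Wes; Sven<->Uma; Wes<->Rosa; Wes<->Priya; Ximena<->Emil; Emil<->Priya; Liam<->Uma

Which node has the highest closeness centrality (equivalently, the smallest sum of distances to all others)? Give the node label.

Farness (sum of distances to all others) for each node — Emil:14, Hana:14, Juno:15, Liam:14, Miro:15, Priya:14, Rosa:15, Sven:15, Uma:15, Wes:16, Ximena:13.
The smallest farness is 13, for Ximena, so Ximena has the highest closeness.

Ximena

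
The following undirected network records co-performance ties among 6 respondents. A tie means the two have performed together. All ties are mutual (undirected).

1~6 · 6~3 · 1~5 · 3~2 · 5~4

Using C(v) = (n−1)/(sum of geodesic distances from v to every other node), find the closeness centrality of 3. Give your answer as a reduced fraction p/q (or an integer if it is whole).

5/11

Distances from 3: 1:2, 2:1, 4:4, 5:3, 6:1. Sum = 11.
n = 6, so closeness = 5/11.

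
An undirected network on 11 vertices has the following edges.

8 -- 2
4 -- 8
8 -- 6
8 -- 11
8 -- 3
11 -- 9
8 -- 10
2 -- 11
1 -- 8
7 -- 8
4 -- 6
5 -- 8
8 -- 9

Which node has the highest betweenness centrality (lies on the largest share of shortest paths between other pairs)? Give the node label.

8

Unnormalized betweenness of each node: 1:0, 2:0, 3:0, 4:0, 5:0, 6:0, 7:0, 8:83/2, 9:0, 10:0, 11:1/2.
8 has the largest value, 83/2, making it the main broker — the node through which the most shortest paths run.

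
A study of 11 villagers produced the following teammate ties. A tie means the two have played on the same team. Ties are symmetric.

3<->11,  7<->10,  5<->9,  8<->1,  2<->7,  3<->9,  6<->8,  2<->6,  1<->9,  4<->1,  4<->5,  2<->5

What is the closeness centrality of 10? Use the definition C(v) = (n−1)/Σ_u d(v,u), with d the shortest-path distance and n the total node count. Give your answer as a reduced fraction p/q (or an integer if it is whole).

10/37

Distances from 10: 1:5, 2:2, 3:5, 4:4, 5:3, 6:3, 7:1, 8:4, 9:4, 11:6. Sum = 37.
n = 11, so closeness = 10/37.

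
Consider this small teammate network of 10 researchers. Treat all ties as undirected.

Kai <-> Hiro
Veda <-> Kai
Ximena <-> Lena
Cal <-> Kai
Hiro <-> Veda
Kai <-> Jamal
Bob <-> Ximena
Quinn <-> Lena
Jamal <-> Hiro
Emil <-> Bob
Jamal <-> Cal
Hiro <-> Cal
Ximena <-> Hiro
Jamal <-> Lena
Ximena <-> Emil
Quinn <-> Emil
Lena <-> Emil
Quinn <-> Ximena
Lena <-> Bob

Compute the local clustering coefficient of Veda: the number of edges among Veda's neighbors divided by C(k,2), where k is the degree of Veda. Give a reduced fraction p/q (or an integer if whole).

Veda's neighbors: Hiro and Kai (k = 2).
Possible neighbor pairs: C(2,2) = 1. Edges among them: Hiro–Kai → e = 1.
Clustering(Veda) = 1/1.

1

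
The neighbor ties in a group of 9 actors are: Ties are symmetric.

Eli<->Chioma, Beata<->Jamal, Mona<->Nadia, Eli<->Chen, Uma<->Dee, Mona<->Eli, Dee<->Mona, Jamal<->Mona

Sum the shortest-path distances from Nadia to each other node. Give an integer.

19

Distances from Nadia: Beata:3, Chen:3, Chioma:3, Dee:2, Eli:2, Jamal:2, Mona:1, Uma:3.
Sum = 3 + 3 + 3 + 2 + 2 + 2 + 1 + 3 = 19.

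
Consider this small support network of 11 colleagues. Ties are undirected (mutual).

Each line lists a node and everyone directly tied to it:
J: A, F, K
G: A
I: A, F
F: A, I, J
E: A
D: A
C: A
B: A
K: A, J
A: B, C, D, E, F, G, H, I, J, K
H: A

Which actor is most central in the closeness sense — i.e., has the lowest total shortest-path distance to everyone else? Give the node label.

Farness (sum of distances to all others) for each node — A:10, B:19, C:19, D:19, E:19, F:17, G:19, H:19, I:18, J:17, K:18.
The smallest farness is 10, for A, so A has the highest closeness.

A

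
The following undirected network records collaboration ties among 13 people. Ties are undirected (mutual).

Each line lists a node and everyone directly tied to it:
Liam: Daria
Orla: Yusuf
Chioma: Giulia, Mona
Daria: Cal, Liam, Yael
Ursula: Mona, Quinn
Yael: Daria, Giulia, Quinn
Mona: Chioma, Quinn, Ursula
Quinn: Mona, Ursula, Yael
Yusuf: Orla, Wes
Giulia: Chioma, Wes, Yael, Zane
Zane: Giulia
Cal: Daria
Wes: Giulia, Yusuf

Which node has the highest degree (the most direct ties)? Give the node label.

Giulia

Degrees — Cal:1, Chioma:2, Daria:3, Giulia:4, Liam:1, Mona:3, Orla:1, Quinn:3, Ursula:2, Wes:2, Yael:3, Yusuf:2, Zane:1.
The maximum is 4, attained only by Giulia.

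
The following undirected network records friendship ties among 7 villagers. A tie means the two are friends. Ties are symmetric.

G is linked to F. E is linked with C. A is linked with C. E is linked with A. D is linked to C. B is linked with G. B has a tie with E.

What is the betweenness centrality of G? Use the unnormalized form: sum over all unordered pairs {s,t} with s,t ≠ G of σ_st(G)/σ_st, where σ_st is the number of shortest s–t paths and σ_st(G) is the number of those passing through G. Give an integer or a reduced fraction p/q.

Pairs whose geodesics pass through G — B–F: 1; D–F: 1; C–F: 1; F–E: 1; F–A: 1.
All other pairs contribute 0.
Summing the contributions gives betweenness(G) = 5.

5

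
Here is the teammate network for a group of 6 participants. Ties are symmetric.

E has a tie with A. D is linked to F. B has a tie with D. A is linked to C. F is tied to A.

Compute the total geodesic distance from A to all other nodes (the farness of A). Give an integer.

8

Distances from A: B:3, C:1, D:2, E:1, F:1.
Sum = 3 + 1 + 2 + 1 + 1 = 8.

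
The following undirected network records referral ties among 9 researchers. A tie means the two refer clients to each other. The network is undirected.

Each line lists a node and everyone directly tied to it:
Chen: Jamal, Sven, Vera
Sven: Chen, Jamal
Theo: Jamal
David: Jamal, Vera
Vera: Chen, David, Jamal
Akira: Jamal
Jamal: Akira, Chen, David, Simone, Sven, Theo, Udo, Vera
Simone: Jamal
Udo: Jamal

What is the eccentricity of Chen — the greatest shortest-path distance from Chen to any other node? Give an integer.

Distances from Chen: Akira:2, David:2, Jamal:1, Simone:2, Sven:1, Theo:2, Udo:2, Vera:1.
The largest is 2 (to David, Simone, Theo, Udo, and Akira), so the eccentricity of Chen is 2.

2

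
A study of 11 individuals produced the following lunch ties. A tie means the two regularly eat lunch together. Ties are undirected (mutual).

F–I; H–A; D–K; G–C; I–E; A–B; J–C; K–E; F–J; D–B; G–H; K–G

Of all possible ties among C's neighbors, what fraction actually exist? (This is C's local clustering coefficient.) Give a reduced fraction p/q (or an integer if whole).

0

C's neighbors: G and J (k = 2).
Possible neighbor pairs: C(2,2) = 1. Edges among them: none → e = 0.
Clustering(C) = 0/1.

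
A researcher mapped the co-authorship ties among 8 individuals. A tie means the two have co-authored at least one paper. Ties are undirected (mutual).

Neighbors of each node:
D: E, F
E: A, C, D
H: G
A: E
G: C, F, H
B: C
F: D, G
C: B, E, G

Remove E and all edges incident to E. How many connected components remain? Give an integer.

Without E, the remaining ties split the others into: {B, C, D, F, G, H}; {A}.
That's 2 separate components.

2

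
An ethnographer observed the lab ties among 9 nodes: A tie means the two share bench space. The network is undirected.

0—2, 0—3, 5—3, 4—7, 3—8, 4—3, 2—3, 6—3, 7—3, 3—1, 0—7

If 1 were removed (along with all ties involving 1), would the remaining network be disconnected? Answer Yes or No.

Even without 1, every remaining node can still reach every other (the residual graph is connected), so 1 is not a cut vertex.

No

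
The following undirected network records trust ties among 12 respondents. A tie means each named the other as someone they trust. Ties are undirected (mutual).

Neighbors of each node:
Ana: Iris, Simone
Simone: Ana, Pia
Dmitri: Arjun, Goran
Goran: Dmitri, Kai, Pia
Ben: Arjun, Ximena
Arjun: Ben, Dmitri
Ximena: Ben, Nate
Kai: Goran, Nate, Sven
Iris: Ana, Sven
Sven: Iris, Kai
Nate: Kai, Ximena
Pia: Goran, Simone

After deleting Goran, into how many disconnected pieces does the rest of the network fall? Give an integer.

Goran's neighbors (Dmitri, Kai, and Pia) remain reachable from one another through other ties, so the rest of the network stays in one piece.

1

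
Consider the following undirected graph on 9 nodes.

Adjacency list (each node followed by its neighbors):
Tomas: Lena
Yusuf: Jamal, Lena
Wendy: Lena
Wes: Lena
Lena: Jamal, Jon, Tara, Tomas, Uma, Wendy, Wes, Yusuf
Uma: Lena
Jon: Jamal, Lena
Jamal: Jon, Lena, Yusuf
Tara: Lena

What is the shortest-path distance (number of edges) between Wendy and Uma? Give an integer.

One shortest route is Wendy – Lena – Uma, which uses 2 edges, and Wendy and Uma are not directly tied, so nothing shorter exists. So d(Wendy,Uma) = 2.

2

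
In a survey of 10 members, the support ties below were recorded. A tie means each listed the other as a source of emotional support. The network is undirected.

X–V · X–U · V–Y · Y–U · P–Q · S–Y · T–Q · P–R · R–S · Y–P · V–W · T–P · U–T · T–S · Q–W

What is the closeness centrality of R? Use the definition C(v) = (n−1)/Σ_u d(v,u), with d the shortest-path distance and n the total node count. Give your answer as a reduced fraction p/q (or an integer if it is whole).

3/7

Distances from R: P:1, Q:2, S:1, T:2, U:3, V:3, W:3, X:4, Y:2. Sum = 21.
n = 10, so closeness = 9/21 = 3/7.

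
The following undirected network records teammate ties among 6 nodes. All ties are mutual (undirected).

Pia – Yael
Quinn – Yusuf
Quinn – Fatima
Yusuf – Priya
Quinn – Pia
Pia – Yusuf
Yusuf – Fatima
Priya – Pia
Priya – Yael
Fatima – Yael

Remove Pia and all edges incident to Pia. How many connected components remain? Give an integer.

Pia's neighbors (Priya, Quinn, Yael, and Yusuf) remain reachable from one another through other ties, so the rest of the network stays in one piece.

1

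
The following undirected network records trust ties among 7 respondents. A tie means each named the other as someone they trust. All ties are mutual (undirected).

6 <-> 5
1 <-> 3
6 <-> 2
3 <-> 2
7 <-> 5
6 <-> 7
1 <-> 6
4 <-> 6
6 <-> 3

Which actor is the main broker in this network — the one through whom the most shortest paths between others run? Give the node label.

6

Unnormalized betweenness of each node: 1:0, 2:0, 3:1/2, 4:0, 5:0, 6:23/2, 7:0.
6 has the largest value, 23/2, making it the main broker — the node through which the most shortest paths run.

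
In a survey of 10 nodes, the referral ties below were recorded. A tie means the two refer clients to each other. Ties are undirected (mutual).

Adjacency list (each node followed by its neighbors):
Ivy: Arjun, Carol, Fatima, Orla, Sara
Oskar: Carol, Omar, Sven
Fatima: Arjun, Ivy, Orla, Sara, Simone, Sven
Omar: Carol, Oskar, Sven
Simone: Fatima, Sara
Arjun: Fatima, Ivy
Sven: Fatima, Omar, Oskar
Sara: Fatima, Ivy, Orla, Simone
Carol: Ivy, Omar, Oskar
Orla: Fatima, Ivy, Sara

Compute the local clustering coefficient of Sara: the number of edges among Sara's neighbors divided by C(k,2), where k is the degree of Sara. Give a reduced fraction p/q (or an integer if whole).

2/3

Sara's neighbors: Fatima, Ivy, Orla, and Simone (k = 4).
Possible neighbor pairs: C(4,2) = 6. Edges among them: Fatima–Ivy, Fatima–Orla, Fatima–Simone, Ivy–Orla → e = 4.
Clustering(Sara) = 4/6 = 2/3.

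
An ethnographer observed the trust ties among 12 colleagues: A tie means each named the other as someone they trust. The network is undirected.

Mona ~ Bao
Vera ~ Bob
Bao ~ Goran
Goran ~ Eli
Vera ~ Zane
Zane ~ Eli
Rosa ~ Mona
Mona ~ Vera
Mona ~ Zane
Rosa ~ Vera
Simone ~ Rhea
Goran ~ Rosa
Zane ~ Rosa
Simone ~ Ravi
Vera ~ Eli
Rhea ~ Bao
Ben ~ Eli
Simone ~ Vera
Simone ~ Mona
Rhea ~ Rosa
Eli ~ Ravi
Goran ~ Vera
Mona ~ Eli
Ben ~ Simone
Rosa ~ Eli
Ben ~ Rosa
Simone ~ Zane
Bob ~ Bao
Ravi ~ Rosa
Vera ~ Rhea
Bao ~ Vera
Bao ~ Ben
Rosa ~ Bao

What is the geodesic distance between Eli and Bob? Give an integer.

One shortest route is Eli – Vera – Bob, which uses 2 edges, and Eli and Bob are not directly tied, so nothing shorter exists. So d(Eli,Bob) = 2.

2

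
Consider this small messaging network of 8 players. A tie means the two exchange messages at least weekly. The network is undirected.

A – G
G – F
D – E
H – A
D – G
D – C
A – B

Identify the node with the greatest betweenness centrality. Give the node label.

G

Unnormalized betweenness of each node: A:11, B:0, C:0, D:11, E:0, F:0, G:15, H:0.
G has the largest value, 15, making it the main broker — the node through which the most shortest paths run.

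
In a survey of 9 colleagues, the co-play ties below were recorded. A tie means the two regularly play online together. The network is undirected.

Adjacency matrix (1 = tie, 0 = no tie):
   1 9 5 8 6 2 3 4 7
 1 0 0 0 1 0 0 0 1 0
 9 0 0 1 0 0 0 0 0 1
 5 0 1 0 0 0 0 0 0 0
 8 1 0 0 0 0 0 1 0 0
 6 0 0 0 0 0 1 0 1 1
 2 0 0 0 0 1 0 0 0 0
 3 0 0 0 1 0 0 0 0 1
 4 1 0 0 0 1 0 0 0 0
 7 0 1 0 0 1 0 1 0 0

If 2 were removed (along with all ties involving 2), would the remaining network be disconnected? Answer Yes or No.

Even without 2, every remaining node can still reach every other (the residual graph is connected), so 2 is not a cut vertex.

No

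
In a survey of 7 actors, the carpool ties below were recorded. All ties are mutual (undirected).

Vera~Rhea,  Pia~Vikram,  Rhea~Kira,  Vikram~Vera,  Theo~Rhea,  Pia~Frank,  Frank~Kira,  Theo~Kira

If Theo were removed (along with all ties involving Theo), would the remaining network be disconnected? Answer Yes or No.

Even without Theo, every remaining node can still reach every other (the residual graph is connected), so Theo is not a cut vertex.

No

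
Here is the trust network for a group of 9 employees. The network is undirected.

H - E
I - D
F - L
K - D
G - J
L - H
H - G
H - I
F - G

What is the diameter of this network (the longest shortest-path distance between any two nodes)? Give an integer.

Eccentricity of each node (its greatest distance to any other): D:4, E:4, F:5, G:4, H:3, I:3, J:5, K:5, L:4.
The maximum eccentricity is 5, realized for instance by the pair J–K via J – G – H – I – D – K. So the diameter is 5.

5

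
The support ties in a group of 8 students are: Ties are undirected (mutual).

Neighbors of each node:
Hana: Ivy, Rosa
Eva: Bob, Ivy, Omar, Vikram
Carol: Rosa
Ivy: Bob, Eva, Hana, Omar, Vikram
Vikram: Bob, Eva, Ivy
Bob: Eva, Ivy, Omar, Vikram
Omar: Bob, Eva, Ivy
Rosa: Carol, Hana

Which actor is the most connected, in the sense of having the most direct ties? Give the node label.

Degrees — Bob:4, Carol:1, Eva:4, Hana:2, Ivy:5, Omar:3, Rosa:2, Vikram:3.
The maximum is 5, attained only by Ivy.

Ivy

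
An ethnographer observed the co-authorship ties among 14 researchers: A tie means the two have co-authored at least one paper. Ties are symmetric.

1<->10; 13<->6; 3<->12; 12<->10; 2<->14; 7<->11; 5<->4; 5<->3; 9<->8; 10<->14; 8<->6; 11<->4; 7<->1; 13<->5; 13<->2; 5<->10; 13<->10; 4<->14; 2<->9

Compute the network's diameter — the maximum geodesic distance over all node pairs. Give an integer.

Eccentricity of each node (its greatest distance to any other): 1:4, 2:4, 3:4, 4:4, 5:3, 6:4, 7:5, 8:5, 9:5, 10:3, 11:5, 12:4, 13:3, 14:3.
The maximum eccentricity is 5, realized for instance by the pair 8–11 via 8 – 6 – 13 – 5 – 4 – 11. So the diameter is 5.

5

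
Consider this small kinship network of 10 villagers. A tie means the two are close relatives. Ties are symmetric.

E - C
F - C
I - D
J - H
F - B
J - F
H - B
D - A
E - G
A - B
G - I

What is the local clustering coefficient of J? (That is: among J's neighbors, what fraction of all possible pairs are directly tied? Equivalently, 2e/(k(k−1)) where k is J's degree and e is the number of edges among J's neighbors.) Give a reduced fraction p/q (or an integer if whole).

0

J's neighbors: F and H (k = 2).
Possible neighbor pairs: C(2,2) = 1. Edges among them: none → e = 0.
Clustering(J) = 0/1.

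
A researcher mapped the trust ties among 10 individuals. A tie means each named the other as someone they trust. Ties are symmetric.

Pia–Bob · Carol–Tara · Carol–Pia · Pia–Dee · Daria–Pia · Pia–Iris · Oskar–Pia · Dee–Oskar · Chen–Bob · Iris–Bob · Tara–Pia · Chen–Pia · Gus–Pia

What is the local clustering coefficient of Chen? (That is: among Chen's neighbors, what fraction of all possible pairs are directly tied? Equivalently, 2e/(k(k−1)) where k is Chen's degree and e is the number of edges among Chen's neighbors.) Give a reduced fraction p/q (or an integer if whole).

1

Chen's neighbors: Bob and Pia (k = 2).
Possible neighbor pairs: C(2,2) = 1. Edges among them: Bob–Pia → e = 1.
Clustering(Chen) = 1/1.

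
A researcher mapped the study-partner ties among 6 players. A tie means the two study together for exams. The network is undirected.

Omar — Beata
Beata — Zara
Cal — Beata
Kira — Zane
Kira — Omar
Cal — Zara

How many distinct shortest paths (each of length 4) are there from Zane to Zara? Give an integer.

1

The shortest distance is 4, and the only length-4 path is Zane–Kira–Omar–Beata–Zara. So there is exactly 1 shortest path.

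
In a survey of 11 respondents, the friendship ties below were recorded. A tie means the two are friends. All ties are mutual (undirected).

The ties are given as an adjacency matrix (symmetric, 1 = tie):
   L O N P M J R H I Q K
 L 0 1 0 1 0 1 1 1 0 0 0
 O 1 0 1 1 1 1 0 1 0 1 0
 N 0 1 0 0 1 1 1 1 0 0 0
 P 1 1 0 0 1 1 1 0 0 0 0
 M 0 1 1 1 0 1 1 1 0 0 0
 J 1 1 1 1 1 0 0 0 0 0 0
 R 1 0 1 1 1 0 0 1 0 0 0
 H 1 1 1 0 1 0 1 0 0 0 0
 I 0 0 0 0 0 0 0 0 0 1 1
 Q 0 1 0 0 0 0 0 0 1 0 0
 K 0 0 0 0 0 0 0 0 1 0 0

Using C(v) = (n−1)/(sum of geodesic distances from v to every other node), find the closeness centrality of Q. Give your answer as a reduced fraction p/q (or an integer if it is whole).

10/19

Distances from Q: H:2, I:1, J:2, K:2, L:2, M:2, N:2, O:1, P:2, R:3. Sum = 19.
n = 11, so closeness = 10/19.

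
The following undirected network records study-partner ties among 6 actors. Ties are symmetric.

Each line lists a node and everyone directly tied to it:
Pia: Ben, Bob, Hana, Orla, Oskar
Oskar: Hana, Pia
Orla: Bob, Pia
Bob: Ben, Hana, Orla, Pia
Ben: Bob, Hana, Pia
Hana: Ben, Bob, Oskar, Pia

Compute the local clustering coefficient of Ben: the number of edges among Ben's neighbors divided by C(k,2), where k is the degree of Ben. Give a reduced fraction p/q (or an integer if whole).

Ben's neighbors: Bob, Hana, and Pia (k = 3).
Possible neighbor pairs: C(3,2) = 3. Edges among them: Bob–Hana, Bob–Pia, Hana–Pia → e = 3.
Clustering(Ben) = 3/3 = 1.

1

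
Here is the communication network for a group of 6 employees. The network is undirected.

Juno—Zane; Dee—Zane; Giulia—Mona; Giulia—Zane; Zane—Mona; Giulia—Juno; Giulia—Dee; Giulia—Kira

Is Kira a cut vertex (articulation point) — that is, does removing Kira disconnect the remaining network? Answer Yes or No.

Even without Kira, every remaining node can still reach every other (the residual graph is connected), so Kira is not a cut vertex.

No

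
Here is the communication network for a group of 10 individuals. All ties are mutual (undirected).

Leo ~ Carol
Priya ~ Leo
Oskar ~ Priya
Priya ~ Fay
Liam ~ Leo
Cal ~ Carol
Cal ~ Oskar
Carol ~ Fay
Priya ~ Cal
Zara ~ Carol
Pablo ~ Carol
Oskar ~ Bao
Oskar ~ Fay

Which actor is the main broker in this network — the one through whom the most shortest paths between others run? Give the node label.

Carol

Unnormalized betweenness of each node: Bao:0, Cal:4, Carol:52/3, Fay:4, Leo:9, Liam:0, Oskar:25/3, Pablo:0, Priya:19/3, Zara:0.
Carol has the largest value, 52/3, making it the main broker — the node through which the most shortest paths run.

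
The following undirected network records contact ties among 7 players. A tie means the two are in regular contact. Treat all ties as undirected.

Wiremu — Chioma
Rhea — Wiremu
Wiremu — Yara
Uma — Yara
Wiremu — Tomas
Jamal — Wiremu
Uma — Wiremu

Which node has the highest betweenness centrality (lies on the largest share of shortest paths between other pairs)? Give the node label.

Wiremu

Unnormalized betweenness of each node: Chioma:0, Jamal:0, Rhea:0, Tomas:0, Uma:0, Wiremu:14, Yara:0.
Wiremu has the largest value, 14, making it the main broker — the node through which the most shortest paths run.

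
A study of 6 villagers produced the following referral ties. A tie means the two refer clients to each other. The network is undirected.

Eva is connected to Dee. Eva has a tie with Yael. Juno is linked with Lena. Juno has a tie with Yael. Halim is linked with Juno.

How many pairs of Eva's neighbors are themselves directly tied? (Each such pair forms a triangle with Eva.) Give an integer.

0

Eva's neighbors are Dee and Yael, but none of them are tied to each other, so no triangle contains Eva.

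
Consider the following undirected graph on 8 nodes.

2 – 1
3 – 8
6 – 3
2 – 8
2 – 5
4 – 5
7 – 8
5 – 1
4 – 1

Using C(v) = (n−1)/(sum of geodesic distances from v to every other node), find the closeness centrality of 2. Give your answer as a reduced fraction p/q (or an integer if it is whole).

7/12

Distances from 2: 1:1, 3:2, 4:2, 5:1, 6:3, 7:2, 8:1. Sum = 12.
n = 8, so closeness = 7/12.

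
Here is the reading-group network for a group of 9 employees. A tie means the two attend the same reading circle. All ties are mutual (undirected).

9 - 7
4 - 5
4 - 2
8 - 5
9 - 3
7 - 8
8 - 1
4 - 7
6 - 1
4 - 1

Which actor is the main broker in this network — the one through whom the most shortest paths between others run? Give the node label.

Unnormalized betweenness of each node: 1:23/3, 2:0, 3:0, 4:25/2, 5:2/3, 6:0, 7:38/3, 8:11/2, 9:7.
7 has the largest value, 38/3, making it the main broker — the node through which the most shortest paths run.

7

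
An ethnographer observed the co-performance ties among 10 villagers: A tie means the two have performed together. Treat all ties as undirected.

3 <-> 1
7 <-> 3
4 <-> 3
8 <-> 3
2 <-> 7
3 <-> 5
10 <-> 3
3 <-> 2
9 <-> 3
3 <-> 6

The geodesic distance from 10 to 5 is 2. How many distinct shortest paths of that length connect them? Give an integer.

1

The shortest distance is 2, and the only length-2 path is 10–3–5. So there is exactly 1 shortest path.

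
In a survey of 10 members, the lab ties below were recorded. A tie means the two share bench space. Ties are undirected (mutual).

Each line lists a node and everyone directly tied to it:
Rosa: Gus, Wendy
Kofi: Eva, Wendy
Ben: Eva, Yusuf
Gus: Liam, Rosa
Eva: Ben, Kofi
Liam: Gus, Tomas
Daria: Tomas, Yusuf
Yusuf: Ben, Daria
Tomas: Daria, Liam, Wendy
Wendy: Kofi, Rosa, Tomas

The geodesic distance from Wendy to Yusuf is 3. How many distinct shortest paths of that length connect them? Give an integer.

The shortest distance is 3, and the only length-3 path is Wendy–Tomas–Daria–Yusuf. So there is exactly 1 shortest path.

1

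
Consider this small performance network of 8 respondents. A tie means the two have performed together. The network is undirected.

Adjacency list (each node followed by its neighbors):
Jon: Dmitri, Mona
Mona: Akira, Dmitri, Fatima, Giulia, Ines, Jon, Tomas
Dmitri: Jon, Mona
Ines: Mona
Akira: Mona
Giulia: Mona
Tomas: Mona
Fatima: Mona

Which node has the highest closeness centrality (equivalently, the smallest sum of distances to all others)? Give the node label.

Farness (sum of distances to all others) for each node — Akira:13, Dmitri:12, Fatima:13, Giulia:13, Ines:13, Jon:12, Mona:7, Tomas:13.
The smallest farness is 7, for Mona, so Mona has the highest closeness.

Mona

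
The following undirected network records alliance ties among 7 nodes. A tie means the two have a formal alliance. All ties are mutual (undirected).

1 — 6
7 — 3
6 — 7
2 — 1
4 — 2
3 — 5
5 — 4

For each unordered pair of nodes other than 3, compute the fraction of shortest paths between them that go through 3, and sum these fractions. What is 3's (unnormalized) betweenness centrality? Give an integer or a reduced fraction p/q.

3

Pairs whose geodesics pass through 3 — 6–5: 1; 4–7: 1; 5–7: 1.
All other pairs contribute 0.
Summing the contributions gives betweenness(3) = 3.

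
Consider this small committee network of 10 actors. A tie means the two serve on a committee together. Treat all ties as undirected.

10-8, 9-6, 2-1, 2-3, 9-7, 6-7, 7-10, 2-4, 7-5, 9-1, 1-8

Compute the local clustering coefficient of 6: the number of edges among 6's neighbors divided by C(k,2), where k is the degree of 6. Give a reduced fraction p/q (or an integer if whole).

1

6's neighbors: 7 and 9 (k = 2).
Possible neighbor pairs: C(2,2) = 1. Edges among them: 7–9 → e = 1.
Clustering(6) = 1/1.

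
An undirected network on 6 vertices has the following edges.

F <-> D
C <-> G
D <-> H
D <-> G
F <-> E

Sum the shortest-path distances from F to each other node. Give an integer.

9

Distances from F: C:3, D:1, E:1, G:2, H:2.
Sum = 3 + 1 + 1 + 2 + 2 = 9.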